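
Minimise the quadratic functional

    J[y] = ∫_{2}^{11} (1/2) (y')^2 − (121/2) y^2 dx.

The Lagrangian is L = (1/2) (y')^2 − (121/2) y^2.
Compute ∂L/∂y = -121y, ∂L/∂y' = y'.
The Euler-Lagrange equation d/dx(∂L/∂y') − ∂L/∂y = 0 reduces to
    y'' + 121 y = 0.
Its general solution is
    y(x) = A sin(11x) + B cos(11x),
with A, B fixed by the endpoint conditions.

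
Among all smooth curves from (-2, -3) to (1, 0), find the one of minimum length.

Arc-length functional: J[y] = ∫ sqrt(1 + (y')^2) dx.
Lagrangian L = sqrt(1 + (y')^2) has no explicit y dependence, so ∂L/∂y = 0 and the Euler-Lagrange equation gives
    d/dx( y' / sqrt(1 + (y')^2) ) = 0  ⇒  y' / sqrt(1 + (y')^2) = const.
Hence y' is constant, so y(x) is affine.
Fitting the endpoints (-2, -3) and (1, 0):
    slope m = (0 − (-3)) / (1 − (-2)) = 1,
    intercept c = (-3) − m·(-2) = -1.
Extremal: y(x) = x - 1.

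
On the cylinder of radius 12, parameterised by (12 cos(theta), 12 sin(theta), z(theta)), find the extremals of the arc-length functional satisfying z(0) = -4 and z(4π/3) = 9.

Parameterise the cylinder of radius R = 12 as
    r(θ) = (12 cos θ, 12 sin θ, z(θ)).
The arc-length element is
    ds = sqrt(144 + (dz/dθ)^2) dθ,
so the Lagrangian is L = sqrt(144 + z'^2).
L depends on z' only, not on z or θ, so ∂L/∂z = 0 and
    ∂L/∂z' = z' / sqrt(144 + z'^2).
The Euler-Lagrange equation gives
    d/dθ( z' / sqrt(144 + z'^2) ) = 0,
so z' is constant. Integrating once:
    z(θ) = a θ + b,
a helix on the cylinder (a straight line when the cylinder is unrolled). The constants a, b are determined by the endpoint conditions.
With endpoint conditions z(0) = -4 and z(4π/3) = 9: from z(0) = b we get b = -4, and a·4π/3 + -4 = 9 gives a = 39/(4π), so
    z(θ) = (39/(4π)) θ − 4.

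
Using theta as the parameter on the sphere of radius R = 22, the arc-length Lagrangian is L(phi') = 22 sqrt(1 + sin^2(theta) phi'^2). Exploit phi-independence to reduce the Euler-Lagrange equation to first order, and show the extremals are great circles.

On the sphere of radius R = 22 with spherical coordinates (θ, φ), the induced metric is
    ds^2 = 484(dθ^2 + sin^2(θ) dφ^2).
Parameterise by θ; the arc-length functional is
    J[φ] = ∫ 22 sqrt(1 + sin^2(θ) (dφ/dθ)^2) dθ,
so L = 22 sqrt(1 + sin^2(θ) φ'^2). Compute
    ∂L/∂φ = 0  (L has no explicit φ dependence),
    ∂L/∂φ' = 22 sin^2(θ) φ' / sqrt(1 + sin^2(θ) φ'^2).
Since ∂L/∂φ = 0, the Euler-Lagrange equation
    d/dθ(∂L/∂φ') − ∂L/∂φ = 0
reduces to d/dθ(∂L/∂φ') = 0, i.e. the momentum conjugate to φ is conserved:
    22 sin^2(θ) φ' / sqrt(1 + sin^2(θ) φ'^2) = C.
The overall factor of 22 is constant, so dividing through gives Clairaut's relation sin^2(θ) φ' / sqrt(1 + sin^2(θ) φ'^2) = C' (with C' = C/22). Solving for φ' and integrating gives the great-circle family
    cot(θ) = A cos(φ − φ_0),
i.e. the intersection of the sphere with a plane through the origin. The two constants A and φ_0 (equivalently C and one phase) are fixed by the two endpoint conditions.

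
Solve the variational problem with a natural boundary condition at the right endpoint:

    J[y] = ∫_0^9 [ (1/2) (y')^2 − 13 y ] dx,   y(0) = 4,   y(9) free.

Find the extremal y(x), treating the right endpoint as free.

The Lagrangian L = (1/2) (y')^2 − 13 y gives
    ∂L/∂y = −13,   ∂L/∂y' = y'.
Euler-Lagrange: d/dx(y') − (−13) = 0, i.e. y'' + 13 = 0, so
    y(x) = −(13/2) x^2 + C1 x + C2.
Fixed left endpoint y(0) = 4 ⇒ C2 = 4.
The right endpoint x = 9 is free, so the natural (transversality) condition is ∂L/∂y' |_{x=9} = 0, i.e. y'(9) = 0.
Compute y'(x) = −13 x + C1, so y'(9) = −117 + C1 = 0 ⇒ C1 = 117.
Therefore the extremal is
    y(x) = −(13/2) x^2 + 117 x + 4.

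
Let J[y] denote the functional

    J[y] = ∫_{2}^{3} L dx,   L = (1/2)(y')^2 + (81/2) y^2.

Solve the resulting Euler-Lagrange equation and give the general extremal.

The Lagrangian is L = (1/2)(y')^2 + (81/2) y^2.
∂L/∂y = 81y.
∂L/∂y' = y'.
The Euler-Lagrange equation d/dx(∂L/∂y') − ∂L/∂y = 0 becomes:
    y'' - 81 y = 0
General solution: y(x) = A e^(9x) + B e^(-9x), where A and B are arbitrary constants fixed by the endpoint conditions.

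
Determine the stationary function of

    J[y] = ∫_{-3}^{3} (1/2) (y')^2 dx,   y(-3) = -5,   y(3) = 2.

The Lagrangian is L = (1/2) (y')^2.
Compute ∂L/∂y = 0, ∂L/∂y' = y'.
The Euler-Lagrange equation d/dx(∂L/∂y') − ∂L/∂y = 0 reduces to
    y'' = 0.
Its general solution is
    y(x) = A x + B,
with A, B fixed by the endpoint conditions.
Applying the endpoint conditions y(-3) = -5 and y(3) = 2: solve A·-3 + B = -5 and A·3 + B = 2. Subtracting gives A(3 − -3) = 2 − -5, so A = 7/6, and B = -5 − A·-3 = -3/2. Therefore
    y(x) = (7/6) x - 3/2.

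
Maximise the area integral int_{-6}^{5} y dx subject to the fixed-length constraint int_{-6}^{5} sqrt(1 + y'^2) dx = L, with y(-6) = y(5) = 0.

Set up the augmented Lagrangian using a multiplier λ for the length constraint:
    F(y, y') = y − λ sqrt(1 + y'^2).
F has no explicit x dependence, so the Beltrami identity yields a first integral
    F − y' ∂F/∂y' = C.
Compute ∂F/∂y' = −λ y' / sqrt(1 + y'^2). Then
    y − λ sqrt(1 + y'^2) + λ y'^2 / sqrt(1 + y'^2) = C
    ⇒  y − λ / sqrt(1 + y'^2) = C.
Solving for y' and integrating gives
    (x − a)^2 + (y − b)^2 = λ^2,
a circular arc of radius λ. The constants a, b are determined by the endpoint conditions y(-6) = y(5) = 0, and λ is fixed implicitly by the length constraint
    ∫_{-6}^{5} sqrt(1 + y'^2) dx = L.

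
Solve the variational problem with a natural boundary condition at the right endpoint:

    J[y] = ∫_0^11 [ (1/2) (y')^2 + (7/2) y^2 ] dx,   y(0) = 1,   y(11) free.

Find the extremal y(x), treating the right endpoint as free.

The Lagrangian L = (1/2) (y')^2 + (7/2) y^2 gives
    ∂L/∂y = 7 y,   ∂L/∂y' = y'.
Euler-Lagrange: y'' − 7 y = 0.
With k = sqrt(7), the general solution is
    y(x) = A cosh(sqrt(7) x) + B sinh(sqrt(7) x).
Fixed left endpoint y(0) = 1 ⇒ A = 1.
The right endpoint x = 11 is free, so the natural (transversality) condition is ∂L/∂y' |_{x=11} = 0, i.e. y'(11) = 0.
Compute y'(x) = A k sinh(k x) + B k cosh(k x), so
    y'(11) = A k sinh(k·11) + B k cosh(k·11) = 0
    ⇒ B = −A tanh(k·11) = − tanh(sqrt(7)·11).
Therefore the extremal is
    y(x) = cosh(sqrt(7) x) − tanh(sqrt(7)·11) sinh(sqrt(7) x).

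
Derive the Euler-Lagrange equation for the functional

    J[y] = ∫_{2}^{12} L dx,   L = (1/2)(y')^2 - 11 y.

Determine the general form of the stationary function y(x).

The Lagrangian is L = (1/2)(y')^2 - 11 y.
∂L/∂y = -11.
∂L/∂y' = y'.
The Euler-Lagrange equation d/dx(∂L/∂y') − ∂L/∂y = 0 becomes:
    y'' + 11 = 0
General solution: y(x) = -(11/2) x^2 + A x + B, where A and B are arbitrary constants fixed by the endpoint conditions.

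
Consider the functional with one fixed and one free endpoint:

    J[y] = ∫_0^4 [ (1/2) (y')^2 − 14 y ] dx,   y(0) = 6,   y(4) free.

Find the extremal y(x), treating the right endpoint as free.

The Lagrangian L = (1/2) (y')^2 − 14 y gives
    ∂L/∂y = −14,   ∂L/∂y' = y'.
Euler-Lagrange: d/dx(y') − (−14) = 0, i.e. y'' + 14 = 0, so
    y(x) = −(14/2) x^2 + C1 x + C2.
Fixed left endpoint y(0) = 6 ⇒ C2 = 6.
The right endpoint x = 4 is free, so the natural (transversality) condition is ∂L/∂y' |_{x=4} = 0, i.e. y'(4) = 0.
Compute y'(x) = −14 x + C1, so y'(4) = −56 + C1 = 0 ⇒ C1 = 56.
Therefore the extremal is
    y(x) = −7 x^2 + 56 x + 6.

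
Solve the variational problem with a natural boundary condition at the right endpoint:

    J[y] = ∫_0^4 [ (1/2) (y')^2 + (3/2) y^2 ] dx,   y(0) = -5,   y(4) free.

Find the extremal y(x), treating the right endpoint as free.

The Lagrangian L = (1/2) (y')^2 + (3/2) y^2 gives
    ∂L/∂y = 3 y,   ∂L/∂y' = y'.
Euler-Lagrange: y'' − 3 y = 0.
With k = sqrt(3), the general solution is
    y(x) = A cosh(sqrt(3) x) + B sinh(sqrt(3) x).
Fixed left endpoint y(0) = -5 ⇒ A = -5.
The right endpoint x = 4 is free, so the natural (transversality) condition is ∂L/∂y' |_{x=4} = 0, i.e. y'(4) = 0.
Compute y'(x) = A k sinh(k x) + B k cosh(k x), so
    y'(4) = A k sinh(k·4) + B k cosh(k·4) = 0
    ⇒ B = −A tanh(k·4) = 5 tanh(sqrt(3)·4).
Therefore the extremal is
    y(x) = −5 cosh(sqrt(3) x) + 5 tanh(sqrt(3)·4) sinh(sqrt(3) x).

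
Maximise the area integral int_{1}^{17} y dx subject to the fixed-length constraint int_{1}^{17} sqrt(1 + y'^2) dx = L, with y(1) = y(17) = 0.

Set up the augmented Lagrangian using a multiplier λ for the length constraint:
    F(y, y') = y − λ sqrt(1 + y'^2).
F has no explicit x dependence, so the Beltrami identity yields a first integral
    F − y' ∂F/∂y' = C.
Compute ∂F/∂y' = −λ y' / sqrt(1 + y'^2). Then
    y − λ sqrt(1 + y'^2) + λ y'^2 / sqrt(1 + y'^2) = C
    ⇒  y − λ / sqrt(1 + y'^2) = C.
Solving for y' and integrating gives
    (x − a)^2 + (y − b)^2 = λ^2,
a circular arc of radius λ. The constants a, b are determined by the endpoint conditions y(1) = y(17) = 0, and λ is fixed implicitly by the length constraint
    ∫_{1}^{17} sqrt(1 + y'^2) dx = L.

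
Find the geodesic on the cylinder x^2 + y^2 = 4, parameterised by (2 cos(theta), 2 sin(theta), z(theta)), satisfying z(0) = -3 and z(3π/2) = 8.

Parameterise the cylinder of radius R = 2 as
    r(θ) = (2 cos θ, 2 sin θ, z(θ)).
The arc-length element is
    ds = sqrt(4 + (dz/dθ)^2) dθ,
so the Lagrangian is L = sqrt(4 + z'^2).
L depends on z' only, not on z or θ, so ∂L/∂z = 0 and
    ∂L/∂z' = z' / sqrt(4 + z'^2).
The Euler-Lagrange equation gives
    d/dθ( z' / sqrt(4 + z'^2) ) = 0,
so z' is constant. Integrating once:
    z(θ) = a θ + b,
a helix on the cylinder (a straight line when the cylinder is unrolled). The constants a, b are determined by the endpoint conditions.
With endpoint conditions z(0) = -3 and z(3π/2) = 8: from z(0) = b we get b = -3, and a·3π/2 + -3 = 8 gives a = 22/(3π), so
    z(θ) = (22/(3π)) θ − 3.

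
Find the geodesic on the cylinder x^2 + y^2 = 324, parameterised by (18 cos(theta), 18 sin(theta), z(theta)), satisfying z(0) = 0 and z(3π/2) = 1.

Parameterise the cylinder of radius R = 18 as
    r(θ) = (18 cos θ, 18 sin θ, z(θ)).
The arc-length element is
    ds = sqrt(324 + (dz/dθ)^2) dθ,
so the Lagrangian is L = sqrt(324 + z'^2).
L depends on z' only, not on z or θ, so ∂L/∂z = 0 and
    ∂L/∂z' = z' / sqrt(324 + z'^2).
The Euler-Lagrange equation gives
    d/dθ( z' / sqrt(324 + z'^2) ) = 0,
so z' is constant. Integrating once:
    z(θ) = a θ + b,
a helix on the cylinder (a straight line when the cylinder is unrolled). The constants a, b are determined by the endpoint conditions.
With endpoint conditions z(0) = 0 and z(3π/2) = 1: from z(0) = b we get b = 0, and a·3π/2 + 0 = 1 gives a = 2/(3π), so
    z(θ) = (2/(3π)) θ.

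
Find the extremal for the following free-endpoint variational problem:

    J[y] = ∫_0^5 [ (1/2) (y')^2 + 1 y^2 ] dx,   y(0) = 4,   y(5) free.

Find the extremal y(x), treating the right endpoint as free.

The Lagrangian L = (1/2) (y')^2 + 1 y^2 gives
    ∂L/∂y = 2 y,   ∂L/∂y' = y'.
Euler-Lagrange: y'' − 2 y = 0.
With k = sqrt(2), the general solution is
    y(x) = A cosh(sqrt(2) x) + B sinh(sqrt(2) x).
Fixed left endpoint y(0) = 4 ⇒ A = 4.
The right endpoint x = 5 is free, so the natural (transversality) condition is ∂L/∂y' |_{x=5} = 0, i.e. y'(5) = 0.
Compute y'(x) = A k sinh(k x) + B k cosh(k x), so
    y'(5) = A k sinh(k·5) + B k cosh(k·5) = 0
    ⇒ B = −A tanh(k·5) = − 4 tanh(sqrt(2)·5).
Therefore the extremal is
    y(x) = 4 cosh(sqrt(2) x) − 4 tanh(sqrt(2)·5) sinh(sqrt(2) x).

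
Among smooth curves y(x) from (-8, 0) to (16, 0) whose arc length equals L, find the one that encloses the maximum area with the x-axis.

Set up the augmented Lagrangian using a multiplier λ for the length constraint:
    F(y, y') = y − λ sqrt(1 + y'^2).
F has no explicit x dependence, so the Beltrami identity yields a first integral
    F − y' ∂F/∂y' = C.
Compute ∂F/∂y' = −λ y' / sqrt(1 + y'^2). Then
    y − λ sqrt(1 + y'^2) + λ y'^2 / sqrt(1 + y'^2) = C
    ⇒  y − λ / sqrt(1 + y'^2) = C.
Solving for y' and integrating gives
    (x − a)^2 + (y − b)^2 = λ^2,
a circular arc of radius λ. The constants a, b are determined by the endpoint conditions y(-8) = y(16) = 0, and λ is fixed implicitly by the length constraint
    ∫_{-8}^{16} sqrt(1 + y'^2) dx = L.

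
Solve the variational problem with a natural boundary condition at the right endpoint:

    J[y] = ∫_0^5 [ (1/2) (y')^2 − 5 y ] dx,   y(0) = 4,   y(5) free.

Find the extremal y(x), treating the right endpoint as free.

The Lagrangian L = (1/2) (y')^2 − 5 y gives
    ∂L/∂y = −5,   ∂L/∂y' = y'.
Euler-Lagrange: d/dx(y') − (−5) = 0, i.e. y'' + 5 = 0, so
    y(x) = −(5/2) x^2 + C1 x + C2.
Fixed left endpoint y(0) = 4 ⇒ C2 = 4.
The right endpoint x = 5 is free, so the natural (transversality) condition is ∂L/∂y' |_{x=5} = 0, i.e. y'(5) = 0.
Compute y'(x) = −5 x + C1, so y'(5) = −25 + C1 = 0 ⇒ C1 = 25.
Therefore the extremal is
    y(x) = −(5/2) x^2 + 25 x + 4.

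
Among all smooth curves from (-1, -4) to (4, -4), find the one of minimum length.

Arc-length functional: J[y] = ∫ sqrt(1 + (y')^2) dx.
Lagrangian L = sqrt(1 + (y')^2) has no explicit y dependence, so ∂L/∂y = 0 and the Euler-Lagrange equation gives
    d/dx( y' / sqrt(1 + (y')^2) ) = 0  ⇒  y' / sqrt(1 + (y')^2) = const.
Hence y' is constant, so y(x) is affine.
Fitting the endpoints (-1, -4) and (4, -4):
    slope m = ((-4) − (-4)) / (4 − (-1)) = 0,
    intercept c = (-4) − m·(-1) = -4.
Extremal: y(x) = -4.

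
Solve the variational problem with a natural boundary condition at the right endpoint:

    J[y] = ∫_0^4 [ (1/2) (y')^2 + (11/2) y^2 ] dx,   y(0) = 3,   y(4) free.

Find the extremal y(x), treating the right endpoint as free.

The Lagrangian L = (1/2) (y')^2 + (11/2) y^2 gives
    ∂L/∂y = 11 y,   ∂L/∂y' = y'.
Euler-Lagrange: y'' − 11 y = 0.
With k = sqrt(11), the general solution is
    y(x) = A cosh(sqrt(11) x) + B sinh(sqrt(11) x).
Fixed left endpoint y(0) = 3 ⇒ A = 3.
The right endpoint x = 4 is free, so the natural (transversality) condition is ∂L/∂y' |_{x=4} = 0, i.e. y'(4) = 0.
Compute y'(x) = A k sinh(k x) + B k cosh(k x), so
    y'(4) = A k sinh(k·4) + B k cosh(k·4) = 0
    ⇒ B = −A tanh(k·4) = − 3 tanh(sqrt(11)·4).
Therefore the extremal is
    y(x) = 3 cosh(sqrt(11) x) − 3 tanh(sqrt(11)·4) sinh(sqrt(11) x).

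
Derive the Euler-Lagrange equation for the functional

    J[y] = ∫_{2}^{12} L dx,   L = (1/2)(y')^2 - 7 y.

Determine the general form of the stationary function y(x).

The Lagrangian is L = (1/2)(y')^2 - 7 y.
∂L/∂y = -7.
∂L/∂y' = y'.
The Euler-Lagrange equation d/dx(∂L/∂y') − ∂L/∂y = 0 becomes:
    y'' + 7 = 0
General solution: y(x) = -(7/2) x^2 + A x + B, where A and B are arbitrary constants fixed by the endpoint conditions.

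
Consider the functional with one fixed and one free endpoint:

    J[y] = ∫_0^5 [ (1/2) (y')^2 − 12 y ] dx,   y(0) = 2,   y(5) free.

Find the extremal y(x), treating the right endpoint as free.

The Lagrangian L = (1/2) (y')^2 − 12 y gives
    ∂L/∂y = −12,   ∂L/∂y' = y'.
Euler-Lagrange: d/dx(y') − (−12) = 0, i.e. y'' + 12 = 0, so
    y(x) = −(12/2) x^2 + C1 x + C2.
Fixed left endpoint y(0) = 2 ⇒ C2 = 2.
The right endpoint x = 5 is free, so the natural (transversality) condition is ∂L/∂y' |_{x=5} = 0, i.e. y'(5) = 0.
Compute y'(x) = −12 x + C1, so y'(5) = −60 + C1 = 0 ⇒ C1 = 60.
Therefore the extremal is
    y(x) = −6 x^2 + 60 x + 2.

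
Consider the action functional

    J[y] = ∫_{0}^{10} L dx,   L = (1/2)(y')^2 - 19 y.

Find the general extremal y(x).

The Lagrangian is L = (1/2)(y')^2 - 19 y.
∂L/∂y = -19.
∂L/∂y' = y'.
The Euler-Lagrange equation d/dx(∂L/∂y') − ∂L/∂y = 0 becomes:
    y'' + 19 = 0
General solution: y(x) = -(19/2) x^2 + A x + B, where A and B are arbitrary constants fixed by the endpoint conditions.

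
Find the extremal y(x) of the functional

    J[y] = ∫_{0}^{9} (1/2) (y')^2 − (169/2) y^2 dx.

The Lagrangian is L = (1/2) (y')^2 − (169/2) y^2.
Compute ∂L/∂y = -169y, ∂L/∂y' = y'.
The Euler-Lagrange equation d/dx(∂L/∂y') − ∂L/∂y = 0 reduces to
    y'' + 169 y = 0.
Its general solution is
    y(x) = A sin(13x) + B cos(13x),
with A, B fixed by the endpoint conditions.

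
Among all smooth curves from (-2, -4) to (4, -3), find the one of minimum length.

Arc-length functional: J[y] = ∫ sqrt(1 + (y')^2) dx.
Lagrangian L = sqrt(1 + (y')^2) has no explicit y dependence, so ∂L/∂y = 0 and the Euler-Lagrange equation gives
    d/dx( y' / sqrt(1 + (y')^2) ) = 0  ⇒  y' / sqrt(1 + (y')^2) = const.
Hence y' is constant, so y(x) is affine.
Fitting the endpoints (-2, -4) and (4, -3):
    slope m = ((-3) − (-4)) / (4 − (-2)) = 1/6,
    intercept c = (-4) − m·(-2) = -11/3.
Extremal: y(x) = (1/6) x - 11/3.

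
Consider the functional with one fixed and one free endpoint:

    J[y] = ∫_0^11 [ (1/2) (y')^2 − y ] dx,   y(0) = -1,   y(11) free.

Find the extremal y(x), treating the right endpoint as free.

The Lagrangian L = (1/2) (y')^2 − y gives
    ∂L/∂y = −1,   ∂L/∂y' = y'.
Euler-Lagrange: d/dx(y') − (−1) = 0, i.e. y'' + 1 = 0, so
    y(x) = −(1/2) x^2 + C1 x + C2.
Fixed left endpoint y(0) = -1 ⇒ C2 = -1.
The right endpoint x = 11 is free, so the natural (transversality) condition is ∂L/∂y' |_{x=11} = 0, i.e. y'(11) = 0.
Compute y'(x) = −1 x + C1, so y'(11) = −11 + C1 = 0 ⇒ C1 = 11.
Therefore the extremal is
    y(x) = −x^2/2 + 11 x − 1.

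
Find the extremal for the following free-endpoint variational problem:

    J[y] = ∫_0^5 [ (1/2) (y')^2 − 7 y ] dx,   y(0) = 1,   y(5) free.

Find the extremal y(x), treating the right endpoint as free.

The Lagrangian L = (1/2) (y')^2 − 7 y gives
    ∂L/∂y = −7,   ∂L/∂y' = y'.
Euler-Lagrange: d/dx(y') − (−7) = 0, i.e. y'' + 7 = 0, so
    y(x) = −(7/2) x^2 + C1 x + C2.
Fixed left endpoint y(0) = 1 ⇒ C2 = 1.
The right endpoint x = 5 is free, so the natural (transversality) condition is ∂L/∂y' |_{x=5} = 0, i.e. y'(5) = 0.
Compute y'(x) = −7 x + C1, so y'(5) = −35 + C1 = 0 ⇒ C1 = 35.
Therefore the extremal is
    y(x) = −(7/2) x^2 + 35 x + 1.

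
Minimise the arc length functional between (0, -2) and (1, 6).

Arc-length functional: J[y] = ∫ sqrt(1 + (y')^2) dx.
Lagrangian L = sqrt(1 + (y')^2) has no explicit y dependence, so ∂L/∂y = 0 and the Euler-Lagrange equation gives
    d/dx( y' / sqrt(1 + (y')^2) ) = 0  ⇒  y' / sqrt(1 + (y')^2) = const.
Hence y' is constant, so y(x) is affine.
Fitting the endpoints (0, -2) and (1, 6):
    slope m = (6 − (-2)) / (1 − 0) = 8,
    intercept c = (-2) − m·0 = -2.
Extremal: y(x) = 8 x - 2.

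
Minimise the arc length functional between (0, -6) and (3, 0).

Arc-length functional: J[y] = ∫ sqrt(1 + (y')^2) dx.
Lagrangian L = sqrt(1 + (y')^2) has no explicit y dependence, so ∂L/∂y = 0 and the Euler-Lagrange equation gives
    d/dx( y' / sqrt(1 + (y')^2) ) = 0  ⇒  y' / sqrt(1 + (y')^2) = const.
Hence y' is constant, so y(x) is affine.
Fitting the endpoints (0, -6) and (3, 0):
    slope m = (0 − (-6)) / (3 − 0) = 2,
    intercept c = (-6) − m·0 = -6.
Extremal: y(x) = 2 x - 6.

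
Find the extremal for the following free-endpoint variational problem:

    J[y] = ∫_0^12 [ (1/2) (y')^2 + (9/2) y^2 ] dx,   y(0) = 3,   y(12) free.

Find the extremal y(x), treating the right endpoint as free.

The Lagrangian L = (1/2) (y')^2 + (9/2) y^2 gives
    ∂L/∂y = 9 y,   ∂L/∂y' = y'.
Euler-Lagrange: y'' − 9 y = 0.
With k = 3, the general solution is
    y(x) = A cosh(3 x) + B sinh(3 x).
Fixed left endpoint y(0) = 3 ⇒ A = 3.
The right endpoint x = 12 is free, so the natural (transversality) condition is ∂L/∂y' |_{x=12} = 0, i.e. y'(12) = 0.
Compute y'(x) = A k sinh(k x) + B k cosh(k x), so
    y'(12) = A k sinh(k·12) + B k cosh(k·12) = 0
    ⇒ B = −A tanh(k·12) = − 3 tanh(3·12).
Therefore the extremal is
    y(x) = 3 cosh(3 x) − 3 tanh(3·12) sinh(3 x).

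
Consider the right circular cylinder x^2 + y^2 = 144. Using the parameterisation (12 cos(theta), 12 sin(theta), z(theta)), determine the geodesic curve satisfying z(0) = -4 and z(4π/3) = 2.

Parameterise the cylinder of radius R = 12 as
    r(θ) = (12 cos θ, 12 sin θ, z(θ)).
The arc-length element is
    ds = sqrt(144 + (dz/dθ)^2) dθ,
so the Lagrangian is L = sqrt(144 + z'^2).
L depends on z' only, not on z or θ, so ∂L/∂z = 0 and
    ∂L/∂z' = z' / sqrt(144 + z'^2).
The Euler-Lagrange equation gives
    d/dθ( z' / sqrt(144 + z'^2) ) = 0,
so z' is constant. Integrating once:
    z(θ) = a θ + b,
a helix on the cylinder (a straight line when the cylinder is unrolled). The constants a, b are determined by the endpoint conditions.
With endpoint conditions z(0) = -4 and z(4π/3) = 2: from z(0) = b we get b = -4, and a·4π/3 + -4 = 2 gives a = 9/(2π), so
    z(θ) = (9/(2π)) θ − 4.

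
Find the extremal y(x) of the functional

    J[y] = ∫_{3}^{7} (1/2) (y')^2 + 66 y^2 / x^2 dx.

The Lagrangian is L = (1/2) (y')^2 + 66 y^2 / x^2.
Compute ∂L/∂y = 132y/x^2, ∂L/∂y' = y'.
The Euler-Lagrange equation d/dx(∂L/∂y') − ∂L/∂y = 0 reduces to
    y'' − 132/x^2 · y = 0  (x > 0).
Its general solution is
    y(x) = A x^12 + B x^(-11),
with A, B fixed by the endpoint conditions.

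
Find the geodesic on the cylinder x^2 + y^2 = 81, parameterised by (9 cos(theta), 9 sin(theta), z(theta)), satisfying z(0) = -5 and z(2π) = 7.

Parameterise the cylinder of radius R = 9 as
    r(θ) = (9 cos θ, 9 sin θ, z(θ)).
The arc-length element is
    ds = sqrt(81 + (dz/dθ)^2) dθ,
so the Lagrangian is L = sqrt(81 + z'^2).
L depends on z' only, not on z or θ, so ∂L/∂z = 0 and
    ∂L/∂z' = z' / sqrt(81 + z'^2).
The Euler-Lagrange equation gives
    d/dθ( z' / sqrt(81 + z'^2) ) = 0,
so z' is constant. Integrating once:
    z(θ) = a θ + b,
a helix on the cylinder (a straight line when the cylinder is unrolled). The constants a, b are determined by the endpoint conditions.
With endpoint conditions z(0) = -5 and z(2π) = 7: from z(0) = b we get b = -5, and a·2π + -5 = 7 gives a = 6/π, so
    z(θ) = (6/π) θ − 5.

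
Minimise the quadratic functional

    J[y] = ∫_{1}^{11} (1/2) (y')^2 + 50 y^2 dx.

The Lagrangian is L = (1/2) (y')^2 + 50 y^2.
Compute ∂L/∂y = 100y, ∂L/∂y' = y'.
The Euler-Lagrange equation d/dx(∂L/∂y') − ∂L/∂y = 0 reduces to
    y'' − 100 y = 0.
Its general solution is
    y(x) = A e^(10x) + B e^(−10x),
with A, B fixed by the endpoint conditions.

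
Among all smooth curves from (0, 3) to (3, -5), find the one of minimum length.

Arc-length functional: J[y] = ∫ sqrt(1 + (y')^2) dx.
Lagrangian L = sqrt(1 + (y')^2) has no explicit y dependence, so ∂L/∂y = 0 and the Euler-Lagrange equation gives
    d/dx( y' / sqrt(1 + (y')^2) ) = 0  ⇒  y' / sqrt(1 + (y')^2) = const.
Hence y' is constant, so y(x) is affine.
Fitting the endpoints (0, 3) and (3, -5):
    slope m = ((-5) − 3) / (3 − 0) = -8/3,
    intercept c = 3 − m·0 = 3.
Extremal: y(x) = (-8/3) x + 3.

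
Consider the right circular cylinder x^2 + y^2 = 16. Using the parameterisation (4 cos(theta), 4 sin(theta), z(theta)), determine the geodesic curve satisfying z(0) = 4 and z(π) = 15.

Parameterise the cylinder of radius R = 4 as
    r(θ) = (4 cos θ, 4 sin θ, z(θ)).
The arc-length element is
    ds = sqrt(16 + (dz/dθ)^2) dθ,
so the Lagrangian is L = sqrt(16 + z'^2).
L depends on z' only, not on z or θ, so ∂L/∂z = 0 and
    ∂L/∂z' = z' / sqrt(16 + z'^2).
The Euler-Lagrange equation gives
    d/dθ( z' / sqrt(16 + z'^2) ) = 0,
so z' is constant. Integrating once:
    z(θ) = a θ + b,
a helix on the cylinder (a straight line when the cylinder is unrolled). The constants a, b are determined by the endpoint conditions.
With endpoint conditions z(0) = 4 and z(π) = 15: from z(0) = b we get b = 4, and a·π + 4 = 15 gives a = 11/π, so
    z(θ) = (11/π) θ + 4.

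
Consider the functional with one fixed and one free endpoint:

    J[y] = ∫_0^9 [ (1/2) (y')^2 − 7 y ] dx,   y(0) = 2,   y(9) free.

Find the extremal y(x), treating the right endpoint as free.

The Lagrangian L = (1/2) (y')^2 − 7 y gives
    ∂L/∂y = −7,   ∂L/∂y' = y'.
Euler-Lagrange: d/dx(y') − (−7) = 0, i.e. y'' + 7 = 0, so
    y(x) = −(7/2) x^2 + C1 x + C2.
Fixed left endpoint y(0) = 2 ⇒ C2 = 2.
The right endpoint x = 9 is free, so the natural (transversality) condition is ∂L/∂y' |_{x=9} = 0, i.e. y'(9) = 0.
Compute y'(x) = −7 x + C1, so y'(9) = −63 + C1 = 0 ⇒ C1 = 63.
Therefore the extremal is
    y(x) = −(7/2) x^2 + 63 x + 2.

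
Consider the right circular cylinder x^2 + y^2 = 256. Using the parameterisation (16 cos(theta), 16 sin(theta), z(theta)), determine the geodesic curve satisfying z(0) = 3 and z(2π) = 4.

Parameterise the cylinder of radius R = 16 as
    r(θ) = (16 cos θ, 16 sin θ, z(θ)).
The arc-length element is
    ds = sqrt(256 + (dz/dθ)^2) dθ,
so the Lagrangian is L = sqrt(256 + z'^2).
L depends on z' only, not on z or θ, so ∂L/∂z = 0 and
    ∂L/∂z' = z' / sqrt(256 + z'^2).
The Euler-Lagrange equation gives
    d/dθ( z' / sqrt(256 + z'^2) ) = 0,
so z' is constant. Integrating once:
    z(θ) = a θ + b,
a helix on the cylinder (a straight line when the cylinder is unrolled). The constants a, b are determined by the endpoint conditions.
With endpoint conditions z(0) = 3 and z(2π) = 4: from z(0) = b we get b = 3, and a·2π + 3 = 4 gives a = 1/(2π), so
    z(θ) = (1/(2π)) θ + 3.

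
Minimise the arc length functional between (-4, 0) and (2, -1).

Arc-length functional: J[y] = ∫ sqrt(1 + (y')^2) dx.
Lagrangian L = sqrt(1 + (y')^2) has no explicit y dependence, so ∂L/∂y = 0 and the Euler-Lagrange equation gives
    d/dx( y' / sqrt(1 + (y')^2) ) = 0  ⇒  y' / sqrt(1 + (y')^2) = const.
Hence y' is constant, so y(x) is affine.
Fitting the endpoints (-4, 0) and (2, -1):
    slope m = ((-1) − 0) / (2 − (-4)) = -1/6,
    intercept c = 0 − m·(-4) = -2/3.
Extremal: y(x) = (-1/6) x - 2/3.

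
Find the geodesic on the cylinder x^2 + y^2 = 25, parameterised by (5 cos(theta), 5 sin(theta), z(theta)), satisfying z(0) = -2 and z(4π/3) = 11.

Parameterise the cylinder of radius R = 5 as
    r(θ) = (5 cos θ, 5 sin θ, z(θ)).
The arc-length element is
    ds = sqrt(25 + (dz/dθ)^2) dθ,
so the Lagrangian is L = sqrt(25 + z'^2).
L depends on z' only, not on z or θ, so ∂L/∂z = 0 and
    ∂L/∂z' = z' / sqrt(25 + z'^2).
The Euler-Lagrange equation gives
    d/dθ( z' / sqrt(25 + z'^2) ) = 0,
so z' is constant. Integrating once:
    z(θ) = a θ + b,
a helix on the cylinder (a straight line when the cylinder is unrolled). The constants a, b are determined by the endpoint conditions.
With endpoint conditions z(0) = -2 and z(4π/3) = 11: from z(0) = b we get b = -2, and a·4π/3 + -2 = 11 gives a = 39/(4π), so
    z(θ) = (39/(4π)) θ − 2.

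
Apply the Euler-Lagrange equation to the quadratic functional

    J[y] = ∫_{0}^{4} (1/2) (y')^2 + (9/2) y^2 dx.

The Lagrangian is L = (1/2) (y')^2 + (9/2) y^2.
Compute ∂L/∂y = 9y, ∂L/∂y' = y'.
The Euler-Lagrange equation d/dx(∂L/∂y') − ∂L/∂y = 0 reduces to
    y'' − 9 y = 0.
Its general solution is
    y(x) = A e^(3x) + B e^(−3x),
with A, B fixed by the endpoint conditions.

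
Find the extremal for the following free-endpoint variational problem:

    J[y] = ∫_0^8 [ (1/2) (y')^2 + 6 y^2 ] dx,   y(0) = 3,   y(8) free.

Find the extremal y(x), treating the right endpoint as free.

The Lagrangian L = (1/2) (y')^2 + 6 y^2 gives
    ∂L/∂y = 12 y,   ∂L/∂y' = y'.
Euler-Lagrange: y'' − 12 y = 0.
With k = sqrt(12), the general solution is
    y(x) = A cosh(sqrt(12) x) + B sinh(sqrt(12) x).
Fixed left endpoint y(0) = 3 ⇒ A = 3.
The right endpoint x = 8 is free, so the natural (transversality) condition is ∂L/∂y' |_{x=8} = 0, i.e. y'(8) = 0.
Compute y'(x) = A k sinh(k x) + B k cosh(k x), so
    y'(8) = A k sinh(k·8) + B k cosh(k·8) = 0
    ⇒ B = −A tanh(k·8) = − 3 tanh(sqrt(12)·8).
Therefore the extremal is
    y(x) = 3 cosh(sqrt(12) x) − 3 tanh(sqrt(12)·8) sinh(sqrt(12) x).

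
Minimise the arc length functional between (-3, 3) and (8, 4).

Arc-length functional: J[y] = ∫ sqrt(1 + (y')^2) dx.
Lagrangian L = sqrt(1 + (y')^2) has no explicit y dependence, so ∂L/∂y = 0 and the Euler-Lagrange equation gives
    d/dx( y' / sqrt(1 + (y')^2) ) = 0  ⇒  y' / sqrt(1 + (y')^2) = const.
Hence y' is constant, so y(x) is affine.
Fitting the endpoints (-3, 3) and (8, 4):
    slope m = (4 − 3) / (8 − (-3)) = 1/11,
    intercept c = 3 − m·(-3) = 36/11.
Extremal: y(x) = (1/11) x + 36/11.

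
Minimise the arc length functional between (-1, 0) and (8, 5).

Arc-length functional: J[y] = ∫ sqrt(1 + (y')^2) dx.
Lagrangian L = sqrt(1 + (y')^2) has no explicit y dependence, so ∂L/∂y = 0 and the Euler-Lagrange equation gives
    d/dx( y' / sqrt(1 + (y')^2) ) = 0  ⇒  y' / sqrt(1 + (y')^2) = const.
Hence y' is constant, so y(x) is affine.
Fitting the endpoints (-1, 0) and (8, 5):
    slope m = (5 − 0) / (8 − (-1)) = 5/9,
    intercept c = 0 − m·(-1) = 5/9.
Extremal: y(x) = (5/9) x + 5/9.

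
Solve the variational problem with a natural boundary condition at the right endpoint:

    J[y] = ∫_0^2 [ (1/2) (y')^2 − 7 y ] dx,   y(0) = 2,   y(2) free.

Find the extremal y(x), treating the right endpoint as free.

The Lagrangian L = (1/2) (y')^2 − 7 y gives
    ∂L/∂y = −7,   ∂L/∂y' = y'.
Euler-Lagrange: d/dx(y') − (−7) = 0, i.e. y'' + 7 = 0, so
    y(x) = −(7/2) x^2 + C1 x + C2.
Fixed left endpoint y(0) = 2 ⇒ C2 = 2.
The right endpoint x = 2 is free, so the natural (transversality) condition is ∂L/∂y' |_{x=2} = 0, i.e. y'(2) = 0.
Compute y'(x) = −7 x + C1, so y'(2) = −14 + C1 = 0 ⇒ C1 = 14.
Therefore the extremal is
    y(x) = −(7/2) x^2 + 14 x + 2.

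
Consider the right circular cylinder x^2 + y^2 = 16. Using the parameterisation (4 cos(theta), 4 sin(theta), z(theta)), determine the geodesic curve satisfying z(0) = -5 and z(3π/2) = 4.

Parameterise the cylinder of radius R = 4 as
    r(θ) = (4 cos θ, 4 sin θ, z(θ)).
The arc-length element is
    ds = sqrt(16 + (dz/dθ)^2) dθ,
so the Lagrangian is L = sqrt(16 + z'^2).
L depends on z' only, not on z or θ, so ∂L/∂z = 0 and
    ∂L/∂z' = z' / sqrt(16 + z'^2).
The Euler-Lagrange equation gives
    d/dθ( z' / sqrt(16 + z'^2) ) = 0,
so z' is constant. Integrating once:
    z(θ) = a θ + b,
a helix on the cylinder (a straight line when the cylinder is unrolled). The constants a, b are determined by the endpoint conditions.
With endpoint conditions z(0) = -5 and z(3π/2) = 4: from z(0) = b we get b = -5, and a·3π/2 + -5 = 4 gives a = 6/π, so
    z(θ) = (6/π) θ − 5.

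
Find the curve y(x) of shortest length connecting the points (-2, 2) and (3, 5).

Arc-length functional: J[y] = ∫ sqrt(1 + (y')^2) dx.
Lagrangian L = sqrt(1 + (y')^2) has no explicit y dependence, so ∂L/∂y = 0 and the Euler-Lagrange equation gives
    d/dx( y' / sqrt(1 + (y')^2) ) = 0  ⇒  y' / sqrt(1 + (y')^2) = const.
Hence y' is constant, so y(x) is affine.
Fitting the endpoints (-2, 2) and (3, 5):
    slope m = (5 − 2) / (3 − (-2)) = 3/5,
    intercept c = 2 − m·(-2) = 16/5.
Extremal: y(x) = (3/5) x + 16/5.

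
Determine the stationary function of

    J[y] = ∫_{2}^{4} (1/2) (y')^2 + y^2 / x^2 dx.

The Lagrangian is L = (1/2) (y')^2 + y^2 / x^2.
Compute ∂L/∂y = 2y/x^2, ∂L/∂y' = y'.
The Euler-Lagrange equation d/dx(∂L/∂y') − ∂L/∂y = 0 reduces to
    y'' − 2/x^2 · y = 0  (x > 0).
Its general solution is
    y(x) = A x^2 + B / x,
with A, B fixed by the endpoint conditions.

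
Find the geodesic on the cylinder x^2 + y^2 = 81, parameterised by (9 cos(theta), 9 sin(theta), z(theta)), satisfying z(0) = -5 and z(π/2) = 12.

Parameterise the cylinder of radius R = 9 as
    r(θ) = (9 cos θ, 9 sin θ, z(θ)).
The arc-length element is
    ds = sqrt(81 + (dz/dθ)^2) dθ,
so the Lagrangian is L = sqrt(81 + z'^2).
L depends on z' only, not on z or θ, so ∂L/∂z = 0 and
    ∂L/∂z' = z' / sqrt(81 + z'^2).
The Euler-Lagrange equation gives
    d/dθ( z' / sqrt(81 + z'^2) ) = 0,
so z' is constant. Integrating once:
    z(θ) = a θ + b,
a helix on the cylinder (a straight line when the cylinder is unrolled). The constants a, b are determined by the endpoint conditions.
With endpoint conditions z(0) = -5 and z(π/2) = 12: from z(0) = b we get b = -5, and a·π/2 + -5 = 12 gives a = 34/π, so
    z(θ) = (34/π) θ − 5.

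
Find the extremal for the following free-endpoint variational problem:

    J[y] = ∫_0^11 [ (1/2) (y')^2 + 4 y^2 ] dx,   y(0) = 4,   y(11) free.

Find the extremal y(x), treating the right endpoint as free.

The Lagrangian L = (1/2) (y')^2 + 4 y^2 gives
    ∂L/∂y = 8 y,   ∂L/∂y' = y'.
Euler-Lagrange: y'' − 8 y = 0.
With k = sqrt(8), the general solution is
    y(x) = A cosh(sqrt(8) x) + B sinh(sqrt(8) x).
Fixed left endpoint y(0) = 4 ⇒ A = 4.
The right endpoint x = 11 is free, so the natural (transversality) condition is ∂L/∂y' |_{x=11} = 0, i.e. y'(11) = 0.
Compute y'(x) = A k sinh(k x) + B k cosh(k x), so
    y'(11) = A k sinh(k·11) + B k cosh(k·11) = 0
    ⇒ B = −A tanh(k·11) = − 4 tanh(sqrt(8)·11).
Therefore the extremal is
    y(x) = 4 cosh(sqrt(8) x) − 4 tanh(sqrt(8)·11) sinh(sqrt(8) x).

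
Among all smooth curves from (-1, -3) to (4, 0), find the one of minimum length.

Arc-length functional: J[y] = ∫ sqrt(1 + (y')^2) dx.
Lagrangian L = sqrt(1 + (y')^2) has no explicit y dependence, so ∂L/∂y = 0 and the Euler-Lagrange equation gives
    d/dx( y' / sqrt(1 + (y')^2) ) = 0  ⇒  y' / sqrt(1 + (y')^2) = const.
Hence y' is constant, so y(x) is affine.
Fitting the endpoints (-1, -3) and (4, 0):
    slope m = (0 − (-3)) / (4 − (-1)) = 3/5,
    intercept c = (-3) − m·(-1) = -12/5.
Extremal: y(x) = (3/5) x - 12/5.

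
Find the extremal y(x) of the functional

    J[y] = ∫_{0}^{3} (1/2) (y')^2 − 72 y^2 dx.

The Lagrangian is L = (1/2) (y')^2 − 72 y^2.
Compute ∂L/∂y = -144y, ∂L/∂y' = y'.
The Euler-Lagrange equation d/dx(∂L/∂y') − ∂L/∂y = 0 reduces to
    y'' + 144 y = 0.
Its general solution is
    y(x) = A sin(12x) + B cos(12x),
with A, B fixed by the endpoint conditions.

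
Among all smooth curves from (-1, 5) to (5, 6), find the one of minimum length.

Arc-length functional: J[y] = ∫ sqrt(1 + (y')^2) dx.
Lagrangian L = sqrt(1 + (y')^2) has no explicit y dependence, so ∂L/∂y = 0 and the Euler-Lagrange equation gives
    d/dx( y' / sqrt(1 + (y')^2) ) = 0  ⇒  y' / sqrt(1 + (y')^2) = const.
Hence y' is constant, so y(x) is affine.
Fitting the endpoints (-1, 5) and (5, 6):
    slope m = (6 − 5) / (5 − (-1)) = 1/6,
    intercept c = 5 − m·(-1) = 31/6.
Extremal: y(x) = (1/6) x + 31/6.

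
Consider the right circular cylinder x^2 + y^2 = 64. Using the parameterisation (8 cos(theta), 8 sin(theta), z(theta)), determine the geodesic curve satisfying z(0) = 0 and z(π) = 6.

Parameterise the cylinder of radius R = 8 as
    r(θ) = (8 cos θ, 8 sin θ, z(θ)).
The arc-length element is
    ds = sqrt(64 + (dz/dθ)^2) dθ,
so the Lagrangian is L = sqrt(64 + z'^2).
L depends on z' only, not on z or θ, so ∂L/∂z = 0 and
    ∂L/∂z' = z' / sqrt(64 + z'^2).
The Euler-Lagrange equation gives
    d/dθ( z' / sqrt(64 + z'^2) ) = 0,
so z' is constant. Integrating once:
    z(θ) = a θ + b,
a helix on the cylinder (a straight line when the cylinder is unrolled). The constants a, b are determined by the endpoint conditions.
With endpoint conditions z(0) = 0 and z(π) = 6: from z(0) = b we get b = 0, and a·π + 0 = 6 gives a = 6/π, so
    z(θ) = (6/π) θ.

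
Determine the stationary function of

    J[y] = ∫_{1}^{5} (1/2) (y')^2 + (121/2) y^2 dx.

The Lagrangian is L = (1/2) (y')^2 + (121/2) y^2.
Compute ∂L/∂y = 121y, ∂L/∂y' = y'.
The Euler-Lagrange equation d/dx(∂L/∂y') − ∂L/∂y = 0 reduces to
    y'' − 121 y = 0.
Its general solution is
    y(x) = A e^(11x) + B e^(−11x),
with A, B fixed by the endpoint conditions.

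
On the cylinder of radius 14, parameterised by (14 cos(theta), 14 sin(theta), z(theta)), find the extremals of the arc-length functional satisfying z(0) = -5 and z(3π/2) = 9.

Parameterise the cylinder of radius R = 14 as
    r(θ) = (14 cos θ, 14 sin θ, z(θ)).
The arc-length element is
    ds = sqrt(196 + (dz/dθ)^2) dθ,
so the Lagrangian is L = sqrt(196 + z'^2).
L depends on z' only, not on z or θ, so ∂L/∂z = 0 and
    ∂L/∂z' = z' / sqrt(196 + z'^2).
The Euler-Lagrange equation gives
    d/dθ( z' / sqrt(196 + z'^2) ) = 0,
so z' is constant. Integrating once:
    z(θ) = a θ + b,
a helix on the cylinder (a straight line when the cylinder is unrolled). The constants a, b are determined by the endpoint conditions.
With endpoint conditions z(0) = -5 and z(3π/2) = 9: from z(0) = b we get b = -5, and a·3π/2 + -5 = 9 gives a = 28/(3π), so
    z(θ) = (28/(3π)) θ − 5.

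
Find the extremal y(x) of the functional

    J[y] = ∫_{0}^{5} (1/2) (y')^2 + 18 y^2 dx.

The Lagrangian is L = (1/2) (y')^2 + 18 y^2.
Compute ∂L/∂y = 36y, ∂L/∂y' = y'.
The Euler-Lagrange equation d/dx(∂L/∂y') − ∂L/∂y = 0 reduces to
    y'' − 36 y = 0.
Its general solution is
    y(x) = A e^(6x) + B e^(−6x),
with A, B fixed by the endpoint conditions.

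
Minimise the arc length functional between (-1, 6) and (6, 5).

Arc-length functional: J[y] = ∫ sqrt(1 + (y')^2) dx.
Lagrangian L = sqrt(1 + (y')^2) has no explicit y dependence, so ∂L/∂y = 0 and the Euler-Lagrange equation gives
    d/dx( y' / sqrt(1 + (y')^2) ) = 0  ⇒  y' / sqrt(1 + (y')^2) = const.
Hence y' is constant, so y(x) is affine.
Fitting the endpoints (-1, 6) and (6, 5):
    slope m = (5 − 6) / (6 − (-1)) = -1/7,
    intercept c = 6 − m·(-1) = 41/7.
Extremal: y(x) = (-1/7) x + 41/7.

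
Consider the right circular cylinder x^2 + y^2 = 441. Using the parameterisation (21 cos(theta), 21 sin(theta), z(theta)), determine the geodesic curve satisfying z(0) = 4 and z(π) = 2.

Parameterise the cylinder of radius R = 21 as
    r(θ) = (21 cos θ, 21 sin θ, z(θ)).
The arc-length element is
    ds = sqrt(441 + (dz/dθ)^2) dθ,
so the Lagrangian is L = sqrt(441 + z'^2).
L depends on z' only, not on z or θ, so ∂L/∂z = 0 and
    ∂L/∂z' = z' / sqrt(441 + z'^2).
The Euler-Lagrange equation gives
    d/dθ( z' / sqrt(441 + z'^2) ) = 0,
so z' is constant. Integrating once:
    z(θ) = a θ + b,
a helix on the cylinder (a straight line when the cylinder is unrolled). The constants a, b are determined by the endpoint conditions.
With endpoint conditions z(0) = 4 and z(π) = 2: from z(0) = b we get b = 4, and a·π + 4 = 2 gives a = -2/π, so
    z(θ) = (-2/π) θ + 4.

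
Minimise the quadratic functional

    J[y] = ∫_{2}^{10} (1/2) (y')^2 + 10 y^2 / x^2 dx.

The Lagrangian is L = (1/2) (y')^2 + 10 y^2 / x^2.
Compute ∂L/∂y = 20y/x^2, ∂L/∂y' = y'.
The Euler-Lagrange equation d/dx(∂L/∂y') − ∂L/∂y = 0 reduces to
    y'' − 20/x^2 · y = 0  (x > 0).
Its general solution is
    y(x) = A x^5 + B x^(-4),
with A, B fixed by the endpoint conditions.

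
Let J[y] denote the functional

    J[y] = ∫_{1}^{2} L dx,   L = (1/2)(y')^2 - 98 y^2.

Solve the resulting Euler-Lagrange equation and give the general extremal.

The Lagrangian is L = (1/2)(y')^2 - 98 y^2.
∂L/∂y = -196y.
∂L/∂y' = y'.
The Euler-Lagrange equation d/dx(∂L/∂y') − ∂L/∂y = 0 becomes:
    y'' + 196 y = 0
General solution: y(x) = A sin(14x) + B cos(14x), where A and B are arbitrary constants fixed by the endpoint conditions.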